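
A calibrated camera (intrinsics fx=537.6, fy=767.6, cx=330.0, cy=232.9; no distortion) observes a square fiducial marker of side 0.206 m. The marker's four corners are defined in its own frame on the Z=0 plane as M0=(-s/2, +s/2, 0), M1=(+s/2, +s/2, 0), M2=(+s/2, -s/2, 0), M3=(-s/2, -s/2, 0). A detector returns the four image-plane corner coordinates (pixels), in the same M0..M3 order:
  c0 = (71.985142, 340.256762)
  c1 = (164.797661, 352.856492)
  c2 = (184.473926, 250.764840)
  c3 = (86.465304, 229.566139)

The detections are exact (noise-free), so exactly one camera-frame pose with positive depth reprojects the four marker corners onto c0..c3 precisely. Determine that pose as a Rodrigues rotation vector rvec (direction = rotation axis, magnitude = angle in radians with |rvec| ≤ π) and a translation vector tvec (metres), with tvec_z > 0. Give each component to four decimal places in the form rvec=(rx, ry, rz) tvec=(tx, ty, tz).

Intrinsics K: fx=537.6, fy=767.6, cx=330.0, cy=232.9
Marker side s = 0.206 m; corners in marker frame (Z=0):
  M0 = (-0.1030, +0.1030, 0)
  M1 = (+0.1030, +0.1030, 0)
  M2 = (+0.1030, -0.1030, 0)
  M3 = (-0.1030, -0.1030, 0)
Detected image corners:
  c0 = (71.985142, 340.256762) px
  c1 = (164.797661, 352.856492) px
  c2 = (184.473926, 250.764840) px
  c3 = (86.465304, 229.566139) px
Planar DLT: solve 8×8 A·h = b for H (H[2,2]=1):
  H  [+505.97706 -42.04961 +128.31829]
  H  [+181.27532 +611.17459 +295.44019]
  H  [+0.34067 +0.32535 +1.00000]
B = K⁻¹H; ‖b₁‖=0.818293, ‖b₂‖=0.818293; λ = 2/(‖b₁‖+‖b₂‖) = 1.222056, sign → tz>0 ⇒ λ=+1.222056
r₁ = λ·B[:,0] = (+0.89462,+0.16228,+0.41632); r₂ = λ·B[:,1] = (-0.33965,+0.85238,+0.39760)
r₃ = r₁×r₂ = (-0.29034,-0.49710,+0.81768); SVD([r₁ r₂ r₃]) → R = UVᵀ:
  R  [+0.89462 -0.33965 -0.29034]
  R  [+0.16228 +0.85238 -0.49710]
  R  [+0.41632 +0.39760 +0.81768]
t = (-0.45846, +0.09957, +1.22206) m
tr R = 2.564679; θ = arccos((tr R − 1)/2) = 0.672383 rad = 38.525°
axis k = ((R−Rᵀ)₃₂, (R−Rᵀ)₁₃, (R−Rᵀ)₂₁) / (2 sinθ) = (+0.718224, -0.567278, +0.402927)
rvec = θ·k = (+0.482922, -0.381428, +0.270922)

rvec=(0.4829, -0.3814, 0.2709) tvec=(-0.4585, 0.0996, 1.2221)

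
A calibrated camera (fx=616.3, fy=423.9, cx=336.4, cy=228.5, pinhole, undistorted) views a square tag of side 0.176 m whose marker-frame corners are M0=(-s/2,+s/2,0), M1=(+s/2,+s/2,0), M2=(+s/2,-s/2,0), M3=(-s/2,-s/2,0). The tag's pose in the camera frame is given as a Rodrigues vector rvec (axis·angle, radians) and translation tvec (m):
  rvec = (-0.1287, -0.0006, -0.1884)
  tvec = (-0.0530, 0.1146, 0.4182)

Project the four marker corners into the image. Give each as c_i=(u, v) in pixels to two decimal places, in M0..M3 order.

Intrinsics K: fx=616.3, fy=423.9, cx=336.4, cy=228.5
Marker side s = 0.176 m; corners in marker frame (Z=0):
  M0 = (-0.0880, +0.0880, 0)
  M1 = (+0.0880, +0.0880, 0)
  M2 = (+0.0880, -0.0880, 0)
  M3 = (-0.0880, -0.0880, 0)
rvec = (-0.1287, -0.0006, -0.1884), |rvec| = θ = 0.22816 rad = 13.073°
Rodrigues: sinθ=0.22619, 1−cosθ=0.02592; R = I + sinθ·[k]× + (1−cosθ)·[k]×²:
    [+0.98233 +0.18681 +0.01148]
    [-0.18673 +0.97408 +0.12764]
    [+0.01267 -0.12753 +0.99175]
t = (-0.0530, 0.1146, 0.4182) m
M0: Pc = R·M0+t = (-0.12301, +0.21675, +0.40586); u = 616.3·(-0.12301)/0.40586 + 336.4 = 149.6164, v = 423.9·(+0.21675)/0.40586 + 228.5 = 454.8845
M1: Pc = R·M1+t = (+0.04988, +0.18389, +0.40809); u = 616.3·(+0.04988)/0.40809 + 336.4 = 411.7349, v = 423.9·(+0.18389)/0.40809 + 228.5 = 419.5101
M2: Pc = R·M2+t = (+0.01701, +0.01245, +0.43054); u = 616.3·(+0.01701)/0.43054 + 336.4 = 360.7434, v = 423.9·(+0.01245)/0.43054 + 228.5 = 240.7564
M3: Pc = R·M3+t = (-0.15588, +0.04531, +0.42831); u = 616.3·(-0.15588)/0.42831 + 336.4 = 112.0956, v = 423.9·(+0.04531)/0.42831 + 228.5 = 273.3466

c0=(149.62, 454.88) c1=(411.73, 419.51) c2=(360.74, 240.76) c3=(112.10, 273.35)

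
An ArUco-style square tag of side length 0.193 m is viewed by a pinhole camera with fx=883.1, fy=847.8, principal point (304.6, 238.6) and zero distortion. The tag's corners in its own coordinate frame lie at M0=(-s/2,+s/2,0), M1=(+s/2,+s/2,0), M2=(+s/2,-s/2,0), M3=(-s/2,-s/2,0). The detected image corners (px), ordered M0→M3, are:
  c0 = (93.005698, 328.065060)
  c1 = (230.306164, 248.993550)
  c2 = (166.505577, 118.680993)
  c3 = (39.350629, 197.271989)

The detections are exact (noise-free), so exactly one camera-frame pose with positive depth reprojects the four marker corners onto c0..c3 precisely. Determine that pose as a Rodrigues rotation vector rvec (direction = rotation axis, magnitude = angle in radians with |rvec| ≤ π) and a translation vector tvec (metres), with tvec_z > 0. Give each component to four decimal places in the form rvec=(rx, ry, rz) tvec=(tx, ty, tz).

Intrinsics K: fx=883.1, fy=847.8, cx=304.6, cy=238.6
Marker side s = 0.193 m; corners in marker frame (Z=0):
  M0 = (-0.0965, +0.0965, 0)
  M1 = (+0.0965, +0.0965, 0)
  M2 = (+0.0965, -0.0965, 0)
  M3 = (-0.0965, -0.0965, 0)
Detected image corners:
  c0 = (93.005698, 328.065060) px
  c1 = (230.306164, 248.993550) px
  c2 = (166.505577, 118.680993) px
  c3 = (39.350629, 197.271989) px
Planar DLT: solve 8×8 A·h = b for H (H[2,2]=1):
  H  [+661.25361 +261.49263 +130.27309]
  H  [-447.31563 +604.98364 +221.89893]
  H  [-0.17425 -0.32016 +1.00000]
B = K⁻¹H; ‖b₁‖=0.955879, ‖b₂‖=0.955879; λ = 2/(‖b₁‖+‖b₂‖) = 1.046158, sign → tz>0 ⇒ λ=+1.046158
r₁ = λ·B[:,0] = (+0.84623,-0.50067,-0.18229); r₂ = λ·B[:,1] = (+0.42530,+0.84079,-0.33494)
r₃ = r₁×r₂ = (+0.32096,+0.20590,+0.92444); SVD([r₁ r₂ r₃]) → R = UVᵀ:
  R  [+0.84623 +0.42530 +0.32096]
  R  [-0.50067 +0.84079 +0.20590]
  R  [-0.18229 -0.33494 +0.92444]
t = (-0.20652, -0.02061, +1.04616) m
tr R = 2.611458; θ = arccos((tr R − 1)/2) = 0.633891 rad = 36.319°
axis k = ((R−Rᵀ)₃₂, (R−Rᵀ)₁₃, (R−Rᵀ)₂₁) / (2 sinθ) = (-0.456573, +0.424846, -0.781695)
rvec = θ·k = (-0.289417, +0.269306, -0.495510)

rvec=(-0.2894, 0.2693, -0.4955) tvec=(-0.2065, -0.0206, 1.0462)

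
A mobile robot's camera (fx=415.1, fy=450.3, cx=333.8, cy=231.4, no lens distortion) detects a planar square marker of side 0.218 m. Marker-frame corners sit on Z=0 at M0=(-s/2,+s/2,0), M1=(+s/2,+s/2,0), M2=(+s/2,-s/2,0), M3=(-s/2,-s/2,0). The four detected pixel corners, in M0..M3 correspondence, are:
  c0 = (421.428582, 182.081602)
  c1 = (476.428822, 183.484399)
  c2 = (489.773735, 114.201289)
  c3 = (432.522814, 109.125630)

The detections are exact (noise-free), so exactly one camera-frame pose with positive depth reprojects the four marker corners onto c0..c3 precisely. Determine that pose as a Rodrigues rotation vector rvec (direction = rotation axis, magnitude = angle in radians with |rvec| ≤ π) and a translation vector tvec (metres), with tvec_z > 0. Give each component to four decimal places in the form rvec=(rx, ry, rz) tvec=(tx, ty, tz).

rvec=(0.3416, -0.3178, 0.0413) tvec=(0.4061, -0.2559, 1.3842)

Intrinsics K: fx=415.1, fy=450.3, cx=333.8, cy=231.4
Marker side s = 0.218 m; corners in marker frame (Z=0):
  M0 = (-0.1090, +0.1090, 0)
  M1 = (+0.1090, +0.1090, 0)
  M2 = (+0.1090, -0.1090, 0)
  M3 = (-0.1090, -0.1090, 0)
Detected image corners:
  c0 = (421.428582, 182.081602) px
  c1 = (476.428822, 183.484399) px
  c2 = (489.773735, 114.201289) px
  c3 = (432.522814, 109.125630) px
Planar DLT: solve 8×8 A·h = b for H (H[2,2]=1):
  H  [+360.28932 +49.94042 +455.57532]
  H  [+47.95761 +360.36301 +148.16711]
  H  [+0.22627 +0.23321 +1.00000]
B = K⁻¹H; ‖b₁‖=0.722421, ‖b₂‖=0.722421; λ = 2/(‖b₁‖+‖b₂‖) = 1.384234, sign → tz>0 ⇒ λ=+1.384234
r₁ = λ·B[:,0] = (+0.94959,-0.01353,+0.31322); r₂ = λ·B[:,1] = (-0.09306,+0.94187,+0.32282)
r₃ = r₁×r₂ = (-0.29938,-0.33569,+0.89313); SVD([r₁ r₂ r₃]) → R = UVᵀ:
  R  [+0.94959 -0.09306 -0.29938]
  R  [-0.01353 +0.94187 -0.33569]
  R  [+0.31322 +0.32282 +0.89313]
t = (+0.40608, -0.25586, +1.38423) m
tr R = 2.784589; θ = arccos((tr R − 1)/2) = 0.468394 rad = 26.837°
axis k = ((R−Rᵀ)₃₂, (R−Rᵀ)₁₃, (R−Rᵀ)₂₁) / (2 sinθ) = (+0.729327, -0.678472, +0.088077)
rvec = θ·k = (+0.341612, -0.317792, +0.041255)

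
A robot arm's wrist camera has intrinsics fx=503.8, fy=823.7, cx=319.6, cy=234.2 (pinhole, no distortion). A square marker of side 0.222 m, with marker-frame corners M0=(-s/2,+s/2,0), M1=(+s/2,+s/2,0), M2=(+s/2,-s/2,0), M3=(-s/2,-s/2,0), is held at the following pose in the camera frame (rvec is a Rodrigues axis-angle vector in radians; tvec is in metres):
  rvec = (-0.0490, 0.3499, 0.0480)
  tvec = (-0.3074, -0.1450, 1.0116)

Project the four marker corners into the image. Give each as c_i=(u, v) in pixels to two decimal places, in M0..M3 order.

Intrinsics K: fx=503.8, fy=823.7, cx=319.6, cy=234.2
Marker side s = 0.222 m; corners in marker frame (Z=0):
  M0 = (-0.1110, +0.1110, 0)
  M1 = (+0.1110, +0.1110, 0)
  M2 = (+0.1110, -0.1110, 0)
  M3 = (-0.1110, -0.1110, 0)
rvec = (-0.0490, 0.3499, 0.0480), |rvec| = θ = 0.35656 rad = 20.429°
Rodrigues: sinθ=0.34905, 1−cosθ=0.06290; R = I + sinθ·[k]× + (1−cosθ)·[k]×²:
    [+0.93829 -0.05547 +0.34137]
    [+0.03851 +0.99767 +0.05628]
    [-0.34370 -0.03966 +0.93824]
t = (-0.3074, -0.1450, 1.0116) m
M0: Pc = R·M0+t = (-0.41771, -0.03853, +1.04535); u = 503.8·(-0.41771)/1.04535 + 319.6 = 118.2880, v = 823.7·(-0.03853)/1.04535 + 234.2 = 203.8375
M1: Pc = R·M1+t = (-0.20941, -0.02998, +0.96905); u = 503.8·(-0.20941)/0.96905 + 319.6 = 210.7310, v = 823.7·(-0.02998)/0.96905 + 234.2 = 208.7132
M2: Pc = R·M2+t = (-0.19709, -0.25147, +0.97785); u = 503.8·(-0.19709)/0.97785 + 319.6 = 218.0559, v = 823.7·(-0.25147)/0.97785 + 234.2 = 22.3748
M3: Pc = R·M3+t = (-0.40539, -0.26002, +1.05415); u = 503.8·(-0.40539)/1.05415 + 319.6 = 125.8548, v = 823.7·(-0.26002)/1.05415 + 234.2 = 31.0272

c0=(118.29, 203.84) c1=(210.73, 208.71) c2=(218.06, 22.37) c3=(125.85, 31.03)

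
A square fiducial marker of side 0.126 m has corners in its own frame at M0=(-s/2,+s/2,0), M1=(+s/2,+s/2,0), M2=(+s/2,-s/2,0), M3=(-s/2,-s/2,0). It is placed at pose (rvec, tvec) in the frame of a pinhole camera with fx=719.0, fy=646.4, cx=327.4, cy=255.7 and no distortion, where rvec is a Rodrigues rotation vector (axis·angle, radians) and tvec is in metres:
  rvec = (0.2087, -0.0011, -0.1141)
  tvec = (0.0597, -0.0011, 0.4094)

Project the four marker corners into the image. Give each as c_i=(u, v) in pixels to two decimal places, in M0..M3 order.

Intrinsics K: fx=719.0, fy=646.4, cx=327.4, cy=255.7
Marker side s = 0.126 m; corners in marker frame (Z=0):
  M0 = (-0.0630, +0.0630, 0)
  M1 = (+0.0630, +0.0630, 0)
  M2 = (+0.0630, -0.0630, 0)
  M3 = (-0.0630, -0.0630, 0)
rvec = (0.2087, -0.0011, -0.1141), |rvec| = θ = 0.23786 rad = 13.628°
Rodrigues: sinθ=0.23562, 1−cosθ=0.02815; R = I + sinθ·[k]× + (1−cosθ)·[k]×²:
    [+0.99352 +0.11291 -0.01294]
    [-0.11314 +0.97185 -0.20668]
    [-0.01076 +0.20680 +0.97832]
t = (0.0597, -0.0011, 0.4094) m
M0: Pc = R·M0+t = (+0.00422, +0.06725, +0.42311); u = 719.0·(+0.00422)/0.42311 + 327.4 = 334.5741, v = 646.4·(+0.06725)/0.42311 + 255.7 = 358.4475
M1: Pc = R·M1+t = (+0.12941, +0.05300, +0.42175); u = 719.0·(+0.12941)/0.42175 + 327.4 = 548.0101, v = 646.4·(+0.05300)/0.42175 + 255.7 = 336.9285
M2: Pc = R·M2+t = (+0.11518, -0.06945, +0.39569); u = 719.0·(+0.11518)/0.39569 + 327.4 = 536.6861, v = 646.4·(-0.06945)/0.39569 + 255.7 = 142.2405
M3: Pc = R·M3+t = (-0.01001, -0.05520, +0.39705); u = 719.0·(-0.01001)/0.39705 + 327.4 = 309.2818, v = 646.4·(-0.05520)/0.39705 + 255.7 = 165.8366

c0=(334.57, 358.45) c1=(548.01, 336.93) c2=(536.69, 142.24) c3=(309.28, 165.84)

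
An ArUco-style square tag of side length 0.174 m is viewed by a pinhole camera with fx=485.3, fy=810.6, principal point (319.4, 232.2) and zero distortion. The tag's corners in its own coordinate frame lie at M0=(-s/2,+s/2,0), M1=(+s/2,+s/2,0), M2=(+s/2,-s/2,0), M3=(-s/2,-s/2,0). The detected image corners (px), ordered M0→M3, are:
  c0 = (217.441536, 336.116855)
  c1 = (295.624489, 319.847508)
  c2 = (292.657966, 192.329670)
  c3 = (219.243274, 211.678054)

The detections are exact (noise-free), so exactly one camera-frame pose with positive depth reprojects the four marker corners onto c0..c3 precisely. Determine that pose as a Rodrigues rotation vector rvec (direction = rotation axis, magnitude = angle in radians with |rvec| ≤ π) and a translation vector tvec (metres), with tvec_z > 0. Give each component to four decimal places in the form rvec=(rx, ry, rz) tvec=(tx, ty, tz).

Intrinsics K: fx=485.3, fy=810.6, cx=319.4, cy=232.2
Marker side s = 0.174 m; corners in marker frame (Z=0):
  M0 = (-0.0870, +0.0870, 0)
  M1 = (+0.0870, +0.0870, 0)
  M2 = (+0.0870, -0.0870, 0)
  M3 = (-0.0870, -0.0870, 0)
Detected image corners:
  c0 = (217.441536, 336.116855) px
  c1 = (295.624489, 319.847508) px
  c2 = (292.657966, 192.329670) px
  c3 = (219.243274, 211.678054) px
Planar DLT: solve 8×8 A·h = b for H (H[2,2]=1):
  H  [+386.16031 -89.14423 +255.60171]
  H  [-153.33754 +628.45185 +263.16810]
  H  [-0.19137 -0.36006 +1.00000]
B = K⁻¹H; ‖b₁‖=0.950858, ‖b₂‖=0.950858; λ = 2/(‖b₁‖+‖b₂‖) = 1.051682, sign → tz>0 ⇒ λ=+1.051682
r₁ = λ·B[:,0] = (+0.96930,-0.14129,-0.20126); r₂ = λ·B[:,1] = (+0.05604,+0.92383,-0.37867)
r₃ = r₁×r₂ = (+0.23943,+0.35577,+0.90338); SVD([r₁ r₂ r₃]) → R = UVᵀ:
  R  [+0.96930 +0.05604 +0.23943]
  R  [-0.14129 +0.92383 +0.35577]
  R  [-0.20126 -0.37867 +0.90338]
t = (-0.13826, +0.04018, +1.05168) m
tr R = 2.796513; θ = arccos((tr R − 1)/2) = 0.455011 rad = 26.070°
axis k = ((R−Rᵀ)₃₂, (R−Rᵀ)₁₃, (R−Rᵀ)₂₁) / (2 sinθ) = (-0.835591, +0.501381, -0.224510)
rvec = θ·k = (-0.380203, +0.228134, -0.102154)

rvec=(-0.3802, 0.2281, -0.1022) tvec=(-0.1383, 0.0402, 1.0517)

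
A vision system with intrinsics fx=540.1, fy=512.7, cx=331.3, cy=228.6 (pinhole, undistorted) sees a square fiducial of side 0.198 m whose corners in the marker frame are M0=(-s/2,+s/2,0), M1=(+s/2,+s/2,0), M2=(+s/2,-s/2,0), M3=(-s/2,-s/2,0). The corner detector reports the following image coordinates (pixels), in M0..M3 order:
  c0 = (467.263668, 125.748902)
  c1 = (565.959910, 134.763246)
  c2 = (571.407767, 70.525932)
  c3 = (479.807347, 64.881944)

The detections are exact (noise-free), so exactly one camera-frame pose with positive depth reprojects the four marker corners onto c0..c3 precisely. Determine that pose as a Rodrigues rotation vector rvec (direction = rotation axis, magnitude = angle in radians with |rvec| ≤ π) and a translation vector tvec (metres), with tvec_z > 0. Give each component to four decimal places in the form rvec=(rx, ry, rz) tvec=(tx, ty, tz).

rvec=(-0.5242, 0.2227, 0.2214) tvec=(0.4116, -0.3005, 1.1768)

Intrinsics K: fx=540.1, fy=512.7, cx=331.3, cy=228.6
Marker side s = 0.198 m; corners in marker frame (Z=0):
  M0 = (-0.0990, +0.0990, 0)
  M1 = (+0.0990, +0.0990, 0)
  M2 = (+0.0990, -0.0990, 0)
  M3 = (-0.0990, -0.0990, 0)
Detected image corners:
  c0 = (467.263668, 125.748902) px
  c1 = (565.959910, 134.763246) px
  c2 = (571.407767, 70.525932) px
  c3 = (479.807347, 64.881944) px
Planar DLT: solve 8×8 A·h = b for H (H[2,2]=1):
  H  [+362.33325 -253.21816 +520.22484]
  H  [+14.36112 +276.33900 +97.66596]
  H  [-0.22550 -0.39797 +1.00000]
B = K⁻¹H; ‖b₁‖=0.849795, ‖b₂‖=0.849795; λ = 2/(‖b₁‖+‖b₂‖) = 1.176754, sign → tz>0 ⇒ λ=+1.176754
r₁ = λ·B[:,0] = (+0.95221,+0.15128,-0.26535); r₂ = λ·B[:,1] = (-0.26444,+0.84306,-0.46831)
r₃ = r₁×r₂ = (+0.15287,+0.51610,+0.84278); SVD([r₁ r₂ r₃]) → R = UVᵀ:
  R  [+0.95221 -0.26444 +0.15287]
  R  [+0.15128 +0.84306 +0.51610]
  R  [-0.26535 -0.46831 +0.84278]
t = (+0.41162, -0.30052, +1.17675) m
tr R = 2.638051; θ = arccos((tr R − 1)/2) = 0.611086 rad = 35.013°
axis k = ((R−Rᵀ)₃₂, (R−Rᵀ)₁₃, (R−Rᵀ)₂₁) / (2 sinθ) = (-0.857863, +0.364455, +0.362275)
rvec = θ·k = (-0.524228, +0.222714, +0.221381)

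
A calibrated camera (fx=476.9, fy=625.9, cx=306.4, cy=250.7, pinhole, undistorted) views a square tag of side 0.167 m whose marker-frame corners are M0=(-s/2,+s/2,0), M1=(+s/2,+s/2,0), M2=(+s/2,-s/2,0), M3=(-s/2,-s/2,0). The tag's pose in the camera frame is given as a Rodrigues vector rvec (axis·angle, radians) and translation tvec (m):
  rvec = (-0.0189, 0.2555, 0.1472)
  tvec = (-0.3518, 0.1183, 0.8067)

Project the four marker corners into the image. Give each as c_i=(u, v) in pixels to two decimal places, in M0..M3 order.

c0=(50.62, 393.58) c1=(133.86, 420.25) c2=(148.81, 288.65) c3=(64.80, 268.69)

Intrinsics K: fx=476.9, fy=625.9, cx=306.4, cy=250.7
Marker side s = 0.167 m; corners in marker frame (Z=0):
  M0 = (-0.0835, +0.0835, 0)
  M1 = (+0.0835, +0.0835, 0)
  M2 = (+0.0835, -0.0835, 0)
  M3 = (-0.0835, -0.0835, 0)
rvec = (-0.0189, 0.2555, 0.1472), |rvec| = θ = 0.29547 rad = 16.929°
Rodrigues: sinθ=0.29119, 1−cosθ=0.04334; R = I + sinθ·[k]× + (1−cosθ)·[k]×²:
    [+0.95684 -0.14746 +0.25042]
    [+0.14267 +0.98907 +0.03729]
    [-0.25318 +0.00004 +0.96742]
t = (-0.3518, 0.1183, 0.8067) m
M0: Pc = R·M0+t = (-0.44401, +0.18897, +0.82784); u = 476.9·(-0.44401)/0.82784 + 306.4 = 50.6173, v = 625.9·(+0.18897)/0.82784 + 250.7 = 393.5758
M1: Pc = R·M1+t = (-0.28422, +0.21280, +0.78556); u = 476.9·(-0.28422)/0.78556 + 306.4 = 133.8574, v = 625.9·(+0.21280)/0.78556 + 250.7 = 420.2492
M2: Pc = R·M2+t = (-0.25959, +0.04763, +0.78556); u = 476.9·(-0.25959)/0.78556 + 306.4 = 148.8063, v = 625.9·(+0.04763)/0.78556 + 250.7 = 288.6464
M3: Pc = R·M3+t = (-0.41938, +0.02380, +0.82784); u = 476.9·(-0.41938)/0.82784 + 306.4 = 64.8020, v = 625.9·(+0.02380)/0.82784 + 250.7 = 268.6943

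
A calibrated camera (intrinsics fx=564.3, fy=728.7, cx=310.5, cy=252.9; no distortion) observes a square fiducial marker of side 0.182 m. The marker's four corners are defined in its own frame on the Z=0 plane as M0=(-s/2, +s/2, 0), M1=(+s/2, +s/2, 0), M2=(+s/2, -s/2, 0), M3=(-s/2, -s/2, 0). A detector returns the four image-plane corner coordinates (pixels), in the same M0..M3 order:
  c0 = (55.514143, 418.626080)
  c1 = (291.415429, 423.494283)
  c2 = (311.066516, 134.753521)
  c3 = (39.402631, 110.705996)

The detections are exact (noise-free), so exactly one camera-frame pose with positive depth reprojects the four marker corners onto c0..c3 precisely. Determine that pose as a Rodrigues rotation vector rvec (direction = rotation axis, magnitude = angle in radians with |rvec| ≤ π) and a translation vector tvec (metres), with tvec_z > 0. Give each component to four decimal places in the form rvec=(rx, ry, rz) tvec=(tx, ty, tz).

rvec=(0.3341, -0.1225, 0.0683) tvec=(-0.0976, 0.0170, 0.4156)

Intrinsics K: fx=564.3, fy=728.7, cx=310.5, cy=252.9
Marker side s = 0.182 m; corners in marker frame (Z=0):
  M0 = (-0.0910, +0.0910, 0)
  M1 = (+0.0910, +0.0910, 0)
  M2 = (+0.0910, -0.0910, 0)
  M3 = (-0.0910, -0.0910, 0)
Detected image corners:
  c0 = (55.514143, 418.626080) px
  c1 = (291.415429, 423.494283) px
  c2 = (311.066516, 134.753521) px
  c3 = (39.402631, 110.705996) px
Planar DLT: solve 8×8 A·h = b for H (H[2,2]=1):
  H  [+1442.49330 +122.83270 +177.93148]
  H  [+161.52726 +1848.78508 +282.64251]
  H  [+0.31561 +0.77648 +1.00000]
B = K⁻¹H; ‖b₁‖=2.406021, ‖b₂‖=2.406021; λ = 2/(‖b₁‖+‖b₂‖) = 0.415624, sign → tz>0 ⇒ λ=+0.415624
r₁ = λ·B[:,0] = (+0.99026,+0.04660,+0.13117); r₂ = λ·B[:,1] = (-0.08710,+0.94248,+0.32272)
r₃ = r₁×r₂ = (-0.10859,-0.33101,+0.93736); SVD([r₁ r₂ r₃]) → R = UVᵀ:
  R  [+0.99026 -0.08710 -0.10859]
  R  [+0.04660 +0.94248 -0.33101]
  R  [+0.13117 +0.32272 +0.93736]
t = (-0.09764, +0.01696, +0.41562) m
tr R = 2.870100; θ = arccos((tr R − 1)/2) = 0.362396 rad = 20.764°
axis k = ((R−Rᵀ)₃₂, (R−Rᵀ)₁₃, (R−Rᵀ)₂₁) / (2 sinθ) = (+0.922003, -0.338153, +0.188581)
rvec = θ·k = (+0.334130, -0.122545, +0.068341)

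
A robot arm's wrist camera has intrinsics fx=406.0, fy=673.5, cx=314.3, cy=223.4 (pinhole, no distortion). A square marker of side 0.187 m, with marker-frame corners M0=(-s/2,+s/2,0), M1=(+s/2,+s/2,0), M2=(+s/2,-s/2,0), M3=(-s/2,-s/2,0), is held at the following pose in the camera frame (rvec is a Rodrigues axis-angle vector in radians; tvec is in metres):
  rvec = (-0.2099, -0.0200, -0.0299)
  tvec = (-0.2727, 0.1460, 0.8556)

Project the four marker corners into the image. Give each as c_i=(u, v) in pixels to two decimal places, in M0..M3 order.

c0=(137.51, 417.20) c1=(228.92, 412.06) c2=(229.96, 263.34) c3=(142.62, 267.51)

Intrinsics K: fx=406.0, fy=673.5, cx=314.3, cy=223.4
Marker side s = 0.187 m; corners in marker frame (Z=0):
  M0 = (-0.0935, +0.0935, 0)
  M1 = (+0.0935, +0.0935, 0)
  M2 = (+0.0935, -0.0935, 0)
  M3 = (-0.0935, -0.0935, 0)
rvec = (-0.2099, -0.0200, -0.0299), |rvec| = θ = 0.21296 rad = 12.202°
Rodrigues: sinθ=0.21135, 1−cosθ=0.02259; R = I + sinθ·[k]× + (1−cosθ)·[k]×²:
    [+0.99936 +0.03177 -0.01672]
    [-0.02758 +0.97761 +0.20861]
    [+0.02298 -0.20802 +0.97785]
t = (-0.2727, 0.1460, 0.8556) m
M0: Pc = R·M0+t = (-0.36317, +0.23999, +0.83400); u = 406.0·(-0.36317)/0.83400 + 314.3 = 137.5056, v = 673.5·(+0.23999)/0.83400 + 223.4 = 417.2008
M1: Pc = R·M1+t = (-0.17629, +0.23483, +0.83830); u = 406.0·(-0.17629)/0.83830 + 314.3 = 228.9201, v = 673.5·(+0.23483)/0.83830 + 223.4 = 412.0634
M2: Pc = R·M2+t = (-0.18223, +0.05201, +0.87720); u = 406.0·(-0.18223)/0.87720 + 314.3 = 229.9570, v = 673.5·(+0.05201)/0.87720 + 223.4 = 263.3360
M3: Pc = R·M3+t = (-0.36911, +0.05717, +0.87290); u = 406.0·(-0.36911)/0.87290 + 314.3 = 142.6213, v = 673.5·(+0.05717)/0.87290 + 223.4 = 267.5124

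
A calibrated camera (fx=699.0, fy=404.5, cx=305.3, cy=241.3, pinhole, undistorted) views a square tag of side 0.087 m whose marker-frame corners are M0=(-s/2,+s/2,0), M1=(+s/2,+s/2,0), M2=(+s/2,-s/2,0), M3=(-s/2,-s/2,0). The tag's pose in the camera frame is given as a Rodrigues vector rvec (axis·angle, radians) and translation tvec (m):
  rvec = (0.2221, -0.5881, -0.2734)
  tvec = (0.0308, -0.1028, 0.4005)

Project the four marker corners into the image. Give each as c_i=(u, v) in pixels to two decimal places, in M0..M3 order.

Intrinsics K: fx=699.0, fy=404.5, cx=305.3, cy=241.3
Marker side s = 0.087 m; corners in marker frame (Z=0):
  M0 = (-0.0435, +0.0435, 0)
  M1 = (+0.0435, +0.0435, 0)
  M2 = (+0.0435, -0.0435, 0)
  M3 = (-0.0435, -0.0435, 0)
rvec = (0.2221, -0.5881, -0.2734), |rvec| = θ = 0.68552 rad = 39.277°
Rodrigues: sinθ=0.63308, 1−cosθ=0.22591; R = I + sinθ·[k]× + (1−cosθ)·[k]×²:
    [+0.79780 +0.18969 -0.57230]
    [-0.31527 +0.94035 -0.12781]
    [+0.51392 +0.28240 +0.81002]
t = (0.0308, -0.1028, 0.4005) m
M0: Pc = R·M0+t = (+0.00435, -0.04818, +0.39043); u = 699.0·(+0.00435)/0.39043 + 305.3 = 313.0830, v = 404.5·(-0.04818)/0.39043 + 241.3 = 191.3834
M1: Pc = R·M1+t = (+0.07376, -0.07561, +0.43514); u = 699.0·(+0.07376)/0.43514 + 305.3 = 423.7803, v = 404.5·(-0.07561)/0.43514 + 241.3 = 171.0149
M2: Pc = R·M2+t = (+0.05725, -0.15742, +0.41057); u = 699.0·(+0.05725)/0.41057 + 305.3 = 402.7733, v = 404.5·(-0.15742)/0.41057 + 241.3 = 86.2079
M3: Pc = R·M3+t = (-0.01216, -0.12999, +0.36586); u = 699.0·(-0.01216)/0.36586 + 305.3 = 282.0749, v = 404.5·(-0.12999)/0.36586 + 241.3 = 97.5802

c0=(313.08, 191.38) c1=(423.78, 171.01) c2=(402.77, 86.21) c3=(282.07, 97.58)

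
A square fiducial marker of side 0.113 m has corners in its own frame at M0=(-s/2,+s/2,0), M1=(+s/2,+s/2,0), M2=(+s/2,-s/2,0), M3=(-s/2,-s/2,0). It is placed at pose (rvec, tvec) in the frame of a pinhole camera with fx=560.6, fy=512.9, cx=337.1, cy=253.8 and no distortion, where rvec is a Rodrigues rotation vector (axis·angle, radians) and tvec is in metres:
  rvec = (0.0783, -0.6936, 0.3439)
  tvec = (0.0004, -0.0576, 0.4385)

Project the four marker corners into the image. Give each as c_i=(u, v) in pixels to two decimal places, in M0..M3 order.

c0=(254.42, 227.50) c1=(363.01, 266.43) c2=(407.37, 151.98) c3=(307.99, 93.12)

Intrinsics K: fx=560.6, fy=512.9, cx=337.1, cy=253.8
Marker side s = 0.113 m; corners in marker frame (Z=0):
  M0 = (-0.0565, +0.0565, 0)
  M1 = (+0.0565, +0.0565, 0)
  M2 = (+0.0565, -0.0565, 0)
  M3 = (-0.0565, -0.0565, 0)
rvec = (0.0783, -0.6936, 0.3439), |rvec| = θ = 0.77813 rad = 44.583°
Rodrigues: sinθ=0.70195, 1−cosθ=0.28777; R = I + sinθ·[k]× + (1−cosθ)·[k]×²:
    [+0.71514 -0.33604 -0.61290]
    [+0.28442 +0.94088 -0.18400]
    [+0.63849 -0.04273 +0.76844]
t = (0.0004, -0.0576, 0.4385) m
M0: Pc = R·M0+t = (-0.05899, -0.02051, +0.40001); u = 560.6·(-0.05899)/0.40001 + 337.1 = 254.4248, v = 512.9·(-0.02051)/0.40001 + 253.8 = 227.5015
M1: Pc = R·M1+t = (+0.02182, +0.01163, +0.47216); u = 560.6·(+0.02182)/0.47216 + 337.1 = 363.0061, v = 512.9·(+0.01163)/0.47216 + 253.8 = 266.4327
M2: Pc = R·M2+t = (+0.05979, -0.09469, +0.47699); u = 560.6·(+0.05979)/0.47699 + 337.1 = 407.3730, v = 512.9·(-0.09469)/0.47699 + 253.8 = 151.9814
M3: Pc = R·M3+t = (-0.02102, -0.12683, +0.40484); u = 560.6·(-0.02102)/0.40484 + 337.1 = 307.9937, v = 512.9·(-0.12683)/0.40484 + 253.8 = 93.1173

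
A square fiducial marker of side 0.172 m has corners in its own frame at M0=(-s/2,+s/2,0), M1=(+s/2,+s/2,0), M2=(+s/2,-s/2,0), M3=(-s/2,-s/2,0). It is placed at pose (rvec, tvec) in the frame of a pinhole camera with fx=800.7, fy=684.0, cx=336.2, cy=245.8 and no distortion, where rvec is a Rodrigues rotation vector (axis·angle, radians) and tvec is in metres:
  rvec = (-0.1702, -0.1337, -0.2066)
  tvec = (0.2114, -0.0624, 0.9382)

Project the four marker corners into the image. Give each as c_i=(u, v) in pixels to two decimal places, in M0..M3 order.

c0=(464.77, 273.60) c1=(603.69, 248.72) c2=(565.66, 130.98) c3=(429.62, 151.93)

Intrinsics K: fx=800.7, fy=684.0, cx=336.2, cy=245.8
Marker side s = 0.172 m; corners in marker frame (Z=0):
  M0 = (-0.0860, +0.0860, 0)
  M1 = (+0.0860, +0.0860, 0)
  M2 = (+0.0860, -0.0860, 0)
  M3 = (-0.0860, -0.0860, 0)
rvec = (-0.1702, -0.1337, -0.2066), |rvec| = θ = 0.29921 rad = 17.144°
Rodrigues: sinθ=0.29477, 1−cosθ=0.04443; R = I + sinθ·[k]× + (1−cosθ)·[k]×²:
    [+0.96995 +0.21482 -0.11426]
    [-0.19224 +0.96444 +0.18138]
    [+0.14916 -0.15396 +0.97675]
t = (0.2114, -0.0624, 0.9382) m
M0: Pc = R·M0+t = (+0.14646, +0.03707, +0.91213); u = 800.7·(+0.14646)/0.91213 + 336.2 = 464.7673, v = 684.0·(+0.03707)/0.91213 + 245.8 = 273.6018
M1: Pc = R·M1+t = (+0.31329, +0.00401, +0.93779); u = 800.7·(+0.31329)/0.93779 + 336.2 = 603.6929, v = 684.0·(+0.00401)/0.93779 + 245.8 = 248.7244
M2: Pc = R·M2+t = (+0.27634, -0.16187, +0.96427); u = 800.7·(+0.27634)/0.96427 + 336.2 = 565.6648, v = 684.0·(-0.16187)/0.96427 + 245.8 = 130.9751
M3: Pc = R·M3+t = (+0.10951, -0.12881, +0.93861); u = 800.7·(+0.10951)/0.93861 + 336.2 = 429.6192, v = 684.0·(-0.12881)/0.93861 + 245.8 = 151.9320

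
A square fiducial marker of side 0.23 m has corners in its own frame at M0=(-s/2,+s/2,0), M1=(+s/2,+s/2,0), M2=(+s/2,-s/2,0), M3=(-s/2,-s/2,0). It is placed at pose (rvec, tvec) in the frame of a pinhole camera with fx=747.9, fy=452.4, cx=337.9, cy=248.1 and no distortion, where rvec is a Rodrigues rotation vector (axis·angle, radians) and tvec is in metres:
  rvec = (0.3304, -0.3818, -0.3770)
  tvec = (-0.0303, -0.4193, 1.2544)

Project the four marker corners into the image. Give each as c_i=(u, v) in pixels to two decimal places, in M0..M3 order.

c0=(281.23, 151.19) c1=(395.29, 123.85) c2=(359.02, 41.75) c3=(234.42, 66.34)

Intrinsics K: fx=747.9, fy=452.4, cx=337.9, cy=248.1
Marker side s = 0.23 m; corners in marker frame (Z=0):
  M0 = (-0.1150, +0.1150, 0)
  M1 = (+0.1150, +0.1150, 0)
  M2 = (+0.1150, -0.1150, 0)
  M3 = (-0.1150, -0.1150, 0)
rvec = (0.3304, -0.3818, -0.3770), |rvec| = θ = 0.63013 rad = 36.104°
Rodrigues: sinθ=0.58925, 1−cosθ=0.19205; R = I + sinθ·[k]× + (1−cosθ)·[k]×²:
    [+0.86075 +0.29153 -0.41728]
    [-0.41356 +0.87846 -0.23935]
    [+0.29678 +0.37858 +0.87669]
t = (-0.0303, -0.4193, 1.2544) m
M0: Pc = R·M0+t = (-0.09576, -0.27072, +1.26381); u = 747.9·(-0.09576)/1.26381 + 337.9 = 281.2305, v = 452.4·(-0.27072)/1.26381 + 248.1 = 151.1919
M1: Pc = R·M1+t = (+0.10221, -0.36584, +1.33207); u = 747.9·(+0.10221)/1.33207 + 337.9 = 395.2878, v = 452.4·(-0.36584)/1.33207 + 248.1 = 123.8537
M2: Pc = R·M2+t = (+0.03516, -0.56788, +1.24499); u = 747.9·(+0.03516)/1.24499 + 337.9 = 359.0219, v = 452.4·(-0.56788)/1.24499 + 248.1 = 41.7458
M3: Pc = R·M3+t = (-0.16281, -0.47276, +1.17673); u = 747.9·(-0.16281)/1.17673 + 337.9 = 234.4210, v = 452.4·(-0.47276)/1.17673 + 248.1 = 66.3440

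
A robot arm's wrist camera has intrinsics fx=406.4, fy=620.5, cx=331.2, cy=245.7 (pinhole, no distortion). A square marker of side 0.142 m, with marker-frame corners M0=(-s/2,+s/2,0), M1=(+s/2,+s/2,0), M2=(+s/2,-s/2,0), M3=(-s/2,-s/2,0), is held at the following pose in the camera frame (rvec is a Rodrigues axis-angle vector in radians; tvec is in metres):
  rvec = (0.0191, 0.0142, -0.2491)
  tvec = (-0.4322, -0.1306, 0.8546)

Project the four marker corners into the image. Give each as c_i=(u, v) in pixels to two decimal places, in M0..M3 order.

c0=(101.92, 213.62) c1=(166.73, 188.13) c2=(149.55, 87.78) c3=(84.61, 113.62)

Intrinsics K: fx=406.4, fy=620.5, cx=331.2, cy=245.7
Marker side s = 0.142 m; corners in marker frame (Z=0):
  M0 = (-0.0710, +0.0710, 0)
  M1 = (+0.0710, +0.0710, 0)
  M2 = (+0.0710, -0.0710, 0)
  M3 = (-0.0710, -0.0710, 0)
rvec = (0.0191, 0.0142, -0.2491), |rvec| = θ = 0.25023 rad = 14.337°
Rodrigues: sinθ=0.24763, 1−cosθ=0.03115; R = I + sinθ·[k]× + (1−cosθ)·[k]×²:
    [+0.96904 +0.24664 +0.01169]
    [-0.24637 +0.96895 -0.02066]
    [-0.01642 +0.01714 +0.99972]
t = (-0.4322, -0.1306, 0.8546) m
M0: Pc = R·M0+t = (-0.48349, -0.04431, +0.85698); u = 406.4·(-0.48349)/0.85698 + 331.2 = 101.9185, v = 620.5·(-0.04431)/0.85698 + 245.7 = 213.6160
M1: Pc = R·M1+t = (-0.34589, -0.07930, +0.85465); u = 406.4·(-0.34589)/0.85465 + 331.2 = 166.7255, v = 620.5·(-0.07930)/0.85465 + 245.7 = 188.1284
M2: Pc = R·M2+t = (-0.38091, -0.21689, +0.85222); u = 406.4·(-0.38091)/0.85222 + 331.2 = 149.5540, v = 620.5·(-0.21689)/0.85222 + 245.7 = 87.7835
M3: Pc = R·M3+t = (-0.51851, -0.18190, +0.85455); u = 406.4·(-0.51851)/0.85455 + 331.2 = 84.6093, v = 620.5·(-0.18190)/0.85455 + 245.7 = 113.6174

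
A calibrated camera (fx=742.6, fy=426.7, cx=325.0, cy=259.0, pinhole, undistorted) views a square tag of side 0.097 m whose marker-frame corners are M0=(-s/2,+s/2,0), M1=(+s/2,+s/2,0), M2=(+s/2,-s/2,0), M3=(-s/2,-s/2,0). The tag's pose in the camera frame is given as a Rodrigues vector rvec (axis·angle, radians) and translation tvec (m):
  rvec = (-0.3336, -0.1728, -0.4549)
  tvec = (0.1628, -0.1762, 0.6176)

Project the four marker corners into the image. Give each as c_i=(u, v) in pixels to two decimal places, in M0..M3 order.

Intrinsics K: fx=742.6, fy=426.7, cx=325.0, cy=259.0
Marker side s = 0.097 m; corners in marker frame (Z=0):
  M0 = (-0.0485, +0.0485, 0)
  M1 = (+0.0485, +0.0485, 0)
  M2 = (+0.0485, -0.0485, 0)
  M3 = (-0.0485, -0.0485, 0)
rvec = (-0.3336, -0.1728, -0.4549), |rvec| = θ = 0.58999 rad = 33.804°
Rodrigues: sinθ=0.55635, 1−cosθ=0.16905; R = I + sinθ·[k]× + (1−cosθ)·[k]×²:
    [+0.88500 +0.45696 -0.08925]
    [-0.40097 +0.84545 +0.35276]
    [+0.23665 -0.27640 +0.93145]
t = (0.1628, -0.1762, 0.6176) m
M0: Pc = R·M0+t = (+0.14204, -0.11575, +0.59272); u = 742.6·(+0.14204)/0.59272 + 325.0 = 502.9586, v = 426.7·(-0.11575)/0.59272 + 259.0 = 175.6719
M1: Pc = R·M1+t = (+0.22789, -0.15464, +0.61567); u = 742.6·(+0.22789)/0.61567 + 325.0 = 599.8662, v = 426.7·(-0.15464)/0.61567 + 259.0 = 151.8228
M2: Pc = R·M2+t = (+0.18356, -0.23665, +0.64248); u = 742.6·(+0.18356)/0.64248 + 325.0 = 537.1635, v = 426.7·(-0.23665)/0.64248 + 259.0 = 101.8299
M3: Pc = R·M3+t = (+0.09771, -0.19776, +0.61953); u = 742.6·(+0.09771)/0.61953 + 325.0 = 442.1265, v = 426.7·(-0.19776)/0.61953 + 259.0 = 122.7946

c0=(502.96, 175.67) c1=(599.87, 151.82) c2=(537.16, 101.83) c3=(442.13, 122.79)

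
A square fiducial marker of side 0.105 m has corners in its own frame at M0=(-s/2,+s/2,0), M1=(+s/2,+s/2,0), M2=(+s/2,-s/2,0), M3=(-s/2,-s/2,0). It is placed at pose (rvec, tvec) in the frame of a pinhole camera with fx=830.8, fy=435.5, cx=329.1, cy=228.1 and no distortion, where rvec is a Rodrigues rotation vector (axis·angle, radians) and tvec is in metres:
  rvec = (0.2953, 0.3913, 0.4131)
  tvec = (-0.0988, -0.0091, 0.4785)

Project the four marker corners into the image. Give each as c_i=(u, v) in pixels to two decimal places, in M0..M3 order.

c0=(69.42, 239.72) c1=(205.06, 282.45) c2=(259.45, 196.80) c3=(109.56, 156.53)

Intrinsics K: fx=830.8, fy=435.5, cx=329.1, cy=228.1
Marker side s = 0.105 m; corners in marker frame (Z=0):
  M0 = (-0.0525, +0.0525, 0)
  M1 = (+0.0525, +0.0525, 0)
  M2 = (+0.0525, -0.0525, 0)
  M3 = (-0.0525, -0.0525, 0)
rvec = (0.2953, 0.3913, 0.4131), |rvec| = θ = 0.64107 rad = 36.731°
Rodrigues: sinθ=0.59805, 1−cosθ=0.19854; R = I + sinθ·[k]× + (1−cosθ)·[k]×²:
    [+0.84359 -0.32956 +0.42398]
    [+0.44120 +0.87543 -0.19739]
    [-0.30611 +0.35358 +0.88390]
t = (-0.0988, -0.0091, 0.4785) m
M0: Pc = R·M0+t = (-0.16039, +0.01370, +0.51313); u = 830.8·(-0.16039)/0.51313 + 329.1 = 69.4172, v = 435.5·(+0.01370)/0.51313 + 228.1 = 239.7245
M1: Pc = R·M1+t = (-0.07181, +0.06002, +0.48099); u = 830.8·(-0.07181)/0.48099 + 329.1 = 205.0591, v = 435.5·(+0.06002)/0.48099 + 228.1 = 282.4462
M2: Pc = R·M2+t = (-0.03721, -0.03190, +0.44387); u = 830.8·(-0.03721)/0.44387 + 329.1 = 259.4527, v = 435.5·(-0.03190)/0.44387 + 228.1 = 196.8044
M3: Pc = R·M3+t = (-0.12579, -0.07822, +0.47601); u = 830.8·(-0.12579)/0.47601 + 329.1 = 109.5587, v = 435.5·(-0.07822)/0.47601 + 228.1 = 156.5335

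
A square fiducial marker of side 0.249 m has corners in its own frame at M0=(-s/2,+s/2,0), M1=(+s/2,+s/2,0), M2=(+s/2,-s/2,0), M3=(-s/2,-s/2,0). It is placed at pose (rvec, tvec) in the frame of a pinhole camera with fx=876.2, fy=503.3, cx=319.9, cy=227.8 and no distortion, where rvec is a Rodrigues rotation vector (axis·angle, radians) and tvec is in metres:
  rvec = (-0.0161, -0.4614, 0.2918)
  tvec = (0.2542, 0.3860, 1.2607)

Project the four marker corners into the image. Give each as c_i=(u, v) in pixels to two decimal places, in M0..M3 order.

Intrinsics K: fx=876.2, fy=503.3, cx=319.9, cy=227.8
Marker side s = 0.249 m; corners in marker frame (Z=0):
  M0 = (-0.1245, +0.1245, 0)
  M1 = (+0.1245, +0.1245, 0)
  M2 = (+0.1245, -0.1245, 0)
  M3 = (-0.1245, -0.1245, 0)
rvec = (-0.0161, -0.4614, 0.2918), |rvec| = θ = 0.54617 rad = 31.293°
Rodrigues: sinθ=0.51941, 1−cosθ=0.14548; R = I + sinθ·[k]× + (1−cosθ)·[k]×²:
    [+0.85465 -0.27388 -0.44109]
    [+0.28113 +0.95835 -0.05035]
    [+0.43651 -0.08097 +0.89605]
t = (0.2542, 0.3860, 1.2607) m
M0: Pc = R·M0+t = (+0.11370, +0.47031, +1.19627); u = 876.2·(+0.11370)/1.19627 + 319.9 = 403.1768, v = 503.3·(+0.47031)/1.19627 + 227.8 = 425.6718
M1: Pc = R·M1+t = (+0.32651, +0.54032, +1.30496); u = 876.2·(+0.32651)/1.30496 + 319.9 = 539.1273, v = 503.3·(+0.54032)/1.30496 + 227.8 = 436.1893
M2: Pc = R·M2+t = (+0.39470, +0.30169, +1.32513); u = 876.2·(+0.39470)/1.32513 + 319.9 = 580.8851, v = 503.3·(+0.30169)/1.32513 + 227.8 = 342.3844
M3: Pc = R·M3+t = (+0.18189, +0.23168, +1.21644); u = 876.2·(+0.18189)/1.21644 + 319.9 = 450.9191, v = 503.3·(+0.23168)/1.21644 + 227.8 = 323.6596

c0=(403.18, 425.67) c1=(539.13, 436.19) c2=(580.89, 342.38) c3=(450.92, 323.66)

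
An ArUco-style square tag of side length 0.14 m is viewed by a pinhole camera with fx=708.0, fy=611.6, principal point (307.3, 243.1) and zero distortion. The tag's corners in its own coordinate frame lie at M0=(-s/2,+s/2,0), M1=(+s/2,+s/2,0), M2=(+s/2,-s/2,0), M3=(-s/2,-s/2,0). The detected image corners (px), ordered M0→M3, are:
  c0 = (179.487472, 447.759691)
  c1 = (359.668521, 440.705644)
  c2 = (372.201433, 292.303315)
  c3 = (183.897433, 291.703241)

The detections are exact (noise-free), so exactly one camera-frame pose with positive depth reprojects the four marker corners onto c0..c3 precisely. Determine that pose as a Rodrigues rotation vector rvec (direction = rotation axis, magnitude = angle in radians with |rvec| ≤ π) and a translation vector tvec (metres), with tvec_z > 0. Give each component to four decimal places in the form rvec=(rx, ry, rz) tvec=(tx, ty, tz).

rvec=(0.1825, -0.1940, 0.0373) tvec=(-0.0235, 0.1104, 0.5328)

Intrinsics K: fx=708.0, fy=611.6, cx=307.3, cy=243.1
Marker side s = 0.14 m; corners in marker frame (Z=0):
  M0 = (-0.0700, +0.0700, 0)
  M1 = (+0.0700, +0.0700, 0)
  M2 = (+0.0700, -0.0700, 0)
  M3 = (-0.0700, -0.0700, 0)
Detected image corners:
  c0 = (179.487472, 447.759691) px
  c1 = (359.668521, 440.705644) px
  c2 = (372.201433, 292.303315) px
  c3 = (183.897433, 291.703241) px
Planar DLT: solve 8×8 A·h = b for H (H[2,2]=1):
  H  [+1415.60853 +29.58482 +276.07664]
  H  [+111.11150 +1208.77656 +369.84421]
  H  [+0.36618 +0.33175 +1.00000]
B = K⁻¹H; ‖b₁‖=1.876932, ‖b₂‖=1.876932; λ = 2/(‖b₁‖+‖b₂‖) = 0.532784, sign → tz>0 ⇒ λ=+0.532784
r₁ = λ·B[:,0] = (+0.98060,+0.01925,+0.19509); r₂ = λ·B[:,1] = (-0.05445,+0.98275,+0.17675)
r₃ = r₁×r₂ = (-0.18833,-0.18395,+0.96473); SVD([r₁ r₂ r₃]) → R = UVᵀ:
  R  [+0.98060 -0.05445 -0.18833]
  R  [+0.01925 +0.98275 -0.18395]
  R  [+0.19509 +0.17675 +0.96473]
t = (-0.02350, +0.11041, +0.53278) m
tr R = 2.928070; θ = arccos((tr R − 1)/2) = 0.269008 rad = 15.413°
axis k = ((R−Rᵀ)₃₂, (R−Rᵀ)₁₃, (R−Rᵀ)₂₁) / (2 sinθ) = (+0.678581, -0.721321, +0.138654)
rvec = θ·k = (+0.182544, -0.194041, +0.037299)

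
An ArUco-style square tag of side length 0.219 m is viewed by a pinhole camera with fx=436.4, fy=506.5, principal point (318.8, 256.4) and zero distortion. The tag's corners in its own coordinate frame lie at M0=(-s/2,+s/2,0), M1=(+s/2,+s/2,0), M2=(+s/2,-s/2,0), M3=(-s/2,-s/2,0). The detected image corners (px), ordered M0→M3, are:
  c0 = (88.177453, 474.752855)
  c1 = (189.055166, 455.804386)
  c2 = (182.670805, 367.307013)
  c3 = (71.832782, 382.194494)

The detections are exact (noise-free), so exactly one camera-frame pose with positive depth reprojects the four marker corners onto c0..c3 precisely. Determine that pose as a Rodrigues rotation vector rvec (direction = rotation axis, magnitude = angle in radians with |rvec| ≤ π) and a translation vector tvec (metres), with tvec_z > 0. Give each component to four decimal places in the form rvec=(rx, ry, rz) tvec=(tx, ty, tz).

Intrinsics K: fx=436.4, fy=506.5, cx=318.8, cy=256.4
Marker side s = 0.219 m; corners in marker frame (Z=0):
  M0 = (-0.1095, +0.1095, 0)
  M1 = (+0.1095, +0.1095, 0)
  M2 = (+0.1095, -0.1095, 0)
  M3 = (-0.1095, -0.1095, 0)
Detected image corners:
  c0 = (88.177453, 474.752855) px
  c1 = (189.055166, 455.804386) px
  c2 = (182.670805, 367.307013) px
  c3 = (71.832782, 382.194494) px
Planar DLT: solve 8×8 A·h = b for H (H[2,2]=1):
  H  [+519.53180 +104.32153 +134.80272]
  H  [+39.74552 +580.93707 +421.73652]
  H  [+0.27952 +0.39963 +1.00000]
B = K⁻¹H; ‖b₁‖=1.027078, ‖b₂‖=1.027078; λ = 2/(‖b₁‖+‖b₂‖) = 0.973636, sign → tz>0 ⇒ λ=+0.973636
r₁ = λ·B[:,0] = (+0.96030,-0.06137,+0.27215); r₂ = λ·B[:,1] = (-0.05150,+0.91976,+0.38910)
r₃ = r₁×r₂ = (-0.27419,-0.38766,+0.88008); SVD([r₁ r₂ r₃]) → R = UVᵀ:
  R  [+0.96030 -0.05150 -0.27419]
  R  [-0.06137 +0.91976 -0.38766]
  R  [+0.27215 +0.38910 +0.88008]
t = (-0.41051, +0.31782, +0.97364) m
tr R = 2.760131; θ = arccos((tr R − 1)/2) = 0.494796 rad = 28.350°
axis k = ((R−Rᵀ)₃₂, (R−Rᵀ)₁₃, (R−Rᵀ)₂₁) / (2 sinθ) = (+0.817896, -0.575273, -0.010392)
rvec = θ·k = (+0.404692, -0.284643, -0.005142)

rvec=(0.4047, -0.2846, -0.0051) tvec=(-0.4105, 0.3178, 0.9736)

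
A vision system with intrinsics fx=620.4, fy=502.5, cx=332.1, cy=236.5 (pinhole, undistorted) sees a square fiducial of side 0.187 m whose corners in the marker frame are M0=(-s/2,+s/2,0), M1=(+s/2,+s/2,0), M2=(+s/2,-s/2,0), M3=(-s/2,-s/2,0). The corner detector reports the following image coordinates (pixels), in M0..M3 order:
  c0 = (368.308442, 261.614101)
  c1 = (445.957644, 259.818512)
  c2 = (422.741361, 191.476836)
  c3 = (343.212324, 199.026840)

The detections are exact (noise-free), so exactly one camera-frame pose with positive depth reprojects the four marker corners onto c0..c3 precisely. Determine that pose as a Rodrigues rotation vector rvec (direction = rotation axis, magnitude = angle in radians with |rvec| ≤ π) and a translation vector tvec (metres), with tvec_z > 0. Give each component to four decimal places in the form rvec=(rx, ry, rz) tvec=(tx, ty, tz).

Intrinsics K: fx=620.4, fy=502.5, cx=332.1, cy=236.5
Marker side s = 0.187 m; corners in marker frame (Z=0):
  M0 = (-0.0935, +0.0935, 0)
  M1 = (+0.0935, +0.0935, 0)
  M2 = (+0.0935, -0.0935, 0)
  M3 = (-0.0935, -0.0935, 0)
Detected image corners:
  c0 = (368.308442, 261.614101) px
  c1 = (445.957644, 259.818512) px
  c2 = (422.741361, 191.476836) px
  c3 = (343.212324, 199.026840) px
Planar DLT: solve 8×8 A·h = b for H (H[2,2]=1):
  H  [+241.95395 +234.69114 +393.69884]
  H  [-127.43347 +410.19751 +228.89837]
  H  [-0.45103 +0.26655 +1.00000]
B = K⁻¹H; ‖b₁‖=0.777078, ‖b₂‖=0.777078; λ = 2/(‖b₁‖+‖b₂‖) = 1.286872, sign → tz>0 ⇒ λ=+1.286872
r₁ = λ·B[:,0] = (+0.81258,-0.05317,-0.58042); r₂ = λ·B[:,1] = (+0.30320,+0.88905,+0.34301)
r₃ = r₁×r₂ = (+0.49779,-0.45471,+0.73855); SVD([r₁ r₂ r₃]) → R = UVᵀ:
  R  [+0.81258 +0.30320 +0.49779]
  R  [-0.05317 +0.88905 -0.45471]
  R  [-0.58042 +0.34301 +0.73855]
t = (+0.12777, -0.01947, +1.28687) m
tr R = 2.440174; θ = arccos((tr R − 1)/2) = 0.766869 rad = 43.938°
axis k = ((R−Rᵀ)₃₂, (R−Rᵀ)₁₃, (R−Rᵀ)₂₁) / (2 sinθ) = (+0.574824, +0.776939, -0.256794)
rvec = θ·k = (+0.440815, +0.595810, -0.196927)

rvec=(0.4408, 0.5958, -0.1969) tvec=(0.1278, -0.0195, 1.2869)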